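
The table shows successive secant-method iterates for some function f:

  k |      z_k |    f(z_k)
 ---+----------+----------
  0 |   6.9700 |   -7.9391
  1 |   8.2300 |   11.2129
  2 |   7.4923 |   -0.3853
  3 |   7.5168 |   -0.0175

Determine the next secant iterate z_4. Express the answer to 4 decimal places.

z_4 = 7.5168 − (-0.0175)·(7.5168 − 7.4923) / (-0.0175 − (-0.3853))
   = 7.5168 − (-0.000429)/(0.367800) = 7.517966

7.5180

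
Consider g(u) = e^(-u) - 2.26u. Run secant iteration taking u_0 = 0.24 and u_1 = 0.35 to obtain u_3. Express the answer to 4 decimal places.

g(0.24) = 0.244228, g(0.35) = -0.086312
u_2 = 0.350000 − (-0.086312)·(0.350000 − 0.240000) / (-0.086312 − 0.244228) = 0.350000 − (-0.009494)/(-0.330540) = 0.321276
g(0.321276) = -0.000862
u_3 = 0.321276 − (-0.000862)·(0.321276 − 0.350000) / (-0.000862 − (-0.086312)) = 0.321276 − (0.000025)/(0.085450) = 0.320987

0.3210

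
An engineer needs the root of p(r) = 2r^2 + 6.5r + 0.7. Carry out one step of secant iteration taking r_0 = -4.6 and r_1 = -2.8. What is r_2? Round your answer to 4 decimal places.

p(-4.6) = 13.120000, p(-2.8) = -1.820000
r_2 = -2.800000 − (-1.820000)·(-2.800000 − (-4.600000)) / (-1.820000 − 13.120000) = -2.800000 − (-3.276000)/(-14.940000) = -3.019277

-3.0193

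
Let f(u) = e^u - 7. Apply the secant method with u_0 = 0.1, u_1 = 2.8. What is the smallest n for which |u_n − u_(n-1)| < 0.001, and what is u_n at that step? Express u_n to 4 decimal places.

f(0.1) = -5.894829, f(2.8) = 9.444647
u_2 = 2.800000 − 9.444647·(2.700000)/(15.339476) = 1.137587;  |Δ| = 1.662413
f(1.137587) = -3.880768
u_3 = 1.137587 − (-3.880768)·(-1.662413)/(-13.325415) = 1.621732;  |Δ| = 0.484145
f(1.621732) = -1.938148
u_4 = 1.621732 − (-1.938148)·(0.484145)/(1.942620) = 2.104764;  |Δ| = 0.483031
f(2.104764) = 1.205163
u_5 = 2.104764 − 1.205163·(0.483031)/(3.143311) = 1.919567;  |Δ| = 0.185197
f(1.919567) = -0.181996
u_6 = 1.919567 − (-0.181996)·(-0.185197)/(-1.387159) = 1.943865;  |Δ| = 0.024298
f(1.943865) = -0.014304
u_7 = 1.943865 − (-0.014304)·(0.024298)/(0.167692) = 1.945937;  |Δ| = 0.002073
f(1.945937) = 0.000189
u_8 = 1.945937 − 0.000189·(0.002073)/(0.014493) = 1.945910;  |Δ| = 0.000027
|u_8 − u_7| = 0.000027 < 0.001

n = 8, u_n = 1.9459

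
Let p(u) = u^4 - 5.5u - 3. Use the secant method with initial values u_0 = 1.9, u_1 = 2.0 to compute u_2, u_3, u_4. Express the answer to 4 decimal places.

1.9173, 1.9186, 1.9187

p(1.9) = -0.417900, p(2.0) = 2.000000
u_2 = 2.000000 − 2.000000·(2.000000 − 1.900000) / (2.000000 − (-0.417900)) = 2.000000 − (0.200000)/(2.417900) = 1.917284
p(1.917284) = -0.032257
u_3 = 1.917284 − (-0.032257)·(1.917284 − 2.000000) / (-0.032257 − 2.000000) = 1.917284 − (0.002668)/(-2.032257) = 1.918597
p(1.918597) = -0.002427
u_4 = 1.918597 − (-0.002427)·(1.918597 − 1.917284) / (-0.002427 − (-0.032257)) = 1.918597 − (-0.000003)/(0.029831) = 1.918703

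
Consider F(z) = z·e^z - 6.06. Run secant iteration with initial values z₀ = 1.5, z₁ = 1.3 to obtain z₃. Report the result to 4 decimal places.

F(1.5) = 0.662534, F(1.3) = -1.289914
z₂ = 1.300000 − (-1.289914)·(1.300000 − 1.500000) / (-1.289914 − 0.662534) = 1.300000 − (0.257983)/(-1.952448) = 1.432133
F(1.432133) = -0.062768
z₃ = 1.432133 − (-0.062768)·(1.432133 − 1.300000) / (-0.062768 − (-1.289914)) = 1.432133 − (-0.008294)/(1.227146) = 1.438892

1.4389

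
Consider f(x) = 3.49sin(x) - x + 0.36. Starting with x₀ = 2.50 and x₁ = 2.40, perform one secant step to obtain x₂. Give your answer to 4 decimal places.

2.4861

f(2.50) = -0.051332, f(2.40) = 0.317367
x₂ = 2.400000 − 0.317367·(2.400000 − 2.500000) / (0.317367 − (-0.051332)) = 2.400000 − (-0.031737)/(0.368699) = 2.486077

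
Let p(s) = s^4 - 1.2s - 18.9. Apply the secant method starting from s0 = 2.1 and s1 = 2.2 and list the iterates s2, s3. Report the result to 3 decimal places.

p(2.1) = -1.97190, p(2.2) = 1.88560
s2 = 2.20000 − 1.88560·(2.20000 − 2.10000) / (1.88560 − (-1.97190)) = 2.20000 − (0.18856)/(3.85750) = 2.15112
p(2.15112) = -0.06933
s3 = 2.15112 − (-0.06933)·(2.15112 − 2.20000) / (-0.06933 − 1.88560) = 2.15112 − (0.00339)/(-1.95493) = 2.15285

2.151, 2.153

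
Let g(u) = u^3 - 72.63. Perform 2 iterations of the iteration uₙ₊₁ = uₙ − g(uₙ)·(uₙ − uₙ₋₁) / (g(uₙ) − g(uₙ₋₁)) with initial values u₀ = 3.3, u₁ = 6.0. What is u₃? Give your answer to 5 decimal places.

g(3.3) = -36.6930000, g(6.0) = 143.3700000
u₂ = 6.0000000 − 143.3700000·(6.0000000 − 3.3000000) / (143.3700000 − (-36.6930000)) = 6.0000000 − (387.0990000)/(180.0630000) = 3.8502024
g(3.8502024) = -15.5543730
u₃ = 3.8502024 − (-15.5543730)·(3.8502024 − 6.0000000) / (-15.5543730 − 143.3700000) = 3.8502024 − (33.4387533)/(-158.9243730) = 4.0606091

4.06061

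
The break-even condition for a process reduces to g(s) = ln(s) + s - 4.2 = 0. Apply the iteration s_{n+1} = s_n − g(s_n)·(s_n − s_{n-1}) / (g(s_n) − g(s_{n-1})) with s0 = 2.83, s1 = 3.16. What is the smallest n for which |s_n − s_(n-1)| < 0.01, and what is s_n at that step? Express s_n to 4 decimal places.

n = 3, s_n = 3.0763

g(2.83) = -0.329723, g(3.16) = 0.110572
s2 = 3.160000 − 0.110572·(0.330000)/(0.440295) = 3.077127;  |Δ| = 0.082873
g(3.077127) = 0.001123
s3 = 3.077127 − 0.001123·(-0.082873)/(-0.109449) = 3.076276;  |Δ| = 0.000850
|s3 − s2| = 0.000850 < 0.01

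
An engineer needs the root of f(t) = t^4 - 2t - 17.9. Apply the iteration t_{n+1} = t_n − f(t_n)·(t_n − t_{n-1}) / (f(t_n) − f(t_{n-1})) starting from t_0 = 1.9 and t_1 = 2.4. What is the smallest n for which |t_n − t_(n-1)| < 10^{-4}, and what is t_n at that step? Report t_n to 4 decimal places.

n = 6, t_n = 2.1717

f(1.9) = -8.667900, f(2.4) = 10.477600
t_2 = 2.400000 − 10.477600·(0.500000)/(19.145500) = 2.126369;  |Δ| = 0.273631
f(2.126369) = -1.709268
t_3 = 2.126369 − (-1.709268)·(-0.273631)/(-12.186868) = 2.164747;  |Δ| = 0.038378
f(2.164747) = -0.269676
t_4 = 2.164747 − (-0.269676)·(0.038378)/(1.439591) = 2.171936;  |Δ| = 0.007189
f(2.171936) = 0.009123
t_5 = 2.171936 − 0.009123·(0.007189)/(0.278799) = 2.171701;  |Δ| = 0.000235
f(2.171701) = -0.000046
t_6 = 2.171701 − (-0.000046)·(-0.000235)/(-0.009169) = 2.171702;  |Δ| = 0.000001
|t_6 − t_5| = 0.000001 < 10^{-4}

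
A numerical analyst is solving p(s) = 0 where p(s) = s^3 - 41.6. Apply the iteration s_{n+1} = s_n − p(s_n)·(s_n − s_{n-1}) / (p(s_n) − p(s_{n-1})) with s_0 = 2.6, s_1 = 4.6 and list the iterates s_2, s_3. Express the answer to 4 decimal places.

p(2.6) = -24.024000, p(4.6) = 55.736000
s_2 = 4.600000 − 55.736000·(4.600000 − 2.600000) / (55.736000 − (-24.024000)) = 4.600000 − (111.472000)/(79.760000) = 3.202407
p(3.202407) = -8.757995
s_3 = 3.202407 − (-8.757995)·(3.202407 − 4.600000) / (-8.757995 − 55.736000) = 3.202407 − (12.240110)/(-64.493995) = 3.392194

3.2024, 3.3922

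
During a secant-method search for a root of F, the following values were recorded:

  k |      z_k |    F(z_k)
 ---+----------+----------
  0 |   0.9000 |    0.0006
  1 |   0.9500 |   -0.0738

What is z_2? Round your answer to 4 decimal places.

0.9004

z_2 = 0.9500 − (-0.0738)·(0.9500 − 0.9000) / (-0.0738 − 0.0006)
   = 0.9500 − (-0.003690)/(-0.074400) = 0.900403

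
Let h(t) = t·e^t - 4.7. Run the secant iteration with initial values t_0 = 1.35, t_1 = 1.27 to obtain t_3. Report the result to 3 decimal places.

h(1.35) = 0.50752, h(1.27) = -0.17772
t_2 = 1.27000 − (-0.17772)·(1.27000 − 1.35000) / (-0.17772 − 0.50752) = 1.27000 − (0.01422)/(-0.68524) = 1.29075
h(1.29075) = -0.00748
t_3 = 1.29075 − (-0.00748)·(1.29075 − 1.27000) / (-0.00748 − (-0.17772)) = 1.29075 − (-0.00016)/(0.17024) = 1.29166

1.292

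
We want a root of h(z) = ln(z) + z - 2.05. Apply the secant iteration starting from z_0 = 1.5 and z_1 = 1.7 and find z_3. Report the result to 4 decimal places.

1.5877

h(1.5) = -0.144535, h(1.7) = 0.180628
z_2 = 1.700000 − 0.180628·(1.700000 − 1.500000) / (0.180628 − (-0.144535)) = 1.700000 − (0.036126)/(0.325163) = 1.588900
h(1.588900) = 0.001942
z_3 = 1.588900 − 0.001942·(1.588900 − 1.700000) / (0.001942 − 0.180628) = 1.588900 − (-0.000216)/(-0.178686) = 1.587693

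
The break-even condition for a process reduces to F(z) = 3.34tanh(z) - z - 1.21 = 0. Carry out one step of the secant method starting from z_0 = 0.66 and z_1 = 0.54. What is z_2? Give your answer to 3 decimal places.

F(0.66) = 0.06173, F(0.54) = -0.10342
z_2 = 0.54000 − (-0.10342)·(0.54000 − 0.66000) / (-0.10342 − 0.06173) = 0.54000 − (0.01241)/(-0.16515) = 0.61514

0.615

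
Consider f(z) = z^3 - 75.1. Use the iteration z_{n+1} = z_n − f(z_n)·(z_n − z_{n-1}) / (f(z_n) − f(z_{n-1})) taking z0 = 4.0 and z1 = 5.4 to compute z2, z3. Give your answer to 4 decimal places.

4.1663, 4.2066

f(4.0) = -11.100000, f(5.4) = 82.364000
z2 = 5.400000 − 82.364000·(5.400000 − 4.000000) / (82.364000 − (-11.100000)) = 5.400000 − (115.309600)/(93.464000) = 4.166267
f(4.166267) = -2.782839
z3 = 4.166267 − (-2.782839)·(4.166267 − 5.400000) / (-2.782839 − 82.364000) = 4.166267 − (3.433280)/(-85.146839) = 4.206589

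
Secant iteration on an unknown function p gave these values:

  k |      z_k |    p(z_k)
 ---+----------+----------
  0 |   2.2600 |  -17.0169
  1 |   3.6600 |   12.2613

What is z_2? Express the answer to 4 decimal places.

z_2 = 3.6600 − 12.2613·(3.6600 − 2.2600) / (12.2613 − (-17.0169))
   = 3.6600 − (17.165820)/(29.278200) = 3.073700

3.0737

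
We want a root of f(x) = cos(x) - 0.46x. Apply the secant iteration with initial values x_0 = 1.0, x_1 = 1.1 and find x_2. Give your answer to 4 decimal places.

f(1.0) = 0.080302, f(1.1) = -0.052404
x_2 = 1.100000 − (-0.052404)·(1.100000 − 1.000000) / (-0.052404 − 0.080302) = 1.100000 − (-0.005240)/(-0.132706) = 1.060511

1.0605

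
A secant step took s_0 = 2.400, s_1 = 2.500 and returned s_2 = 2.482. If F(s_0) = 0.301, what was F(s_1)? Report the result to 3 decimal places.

-0.066

The secant line through (2.400, 0.301) and (2.500, F(s_1)) crosses zero at s_2 = 2.482.
So (2.400, 0.301), (2.500, F(s_1)), (2.482, 0) are collinear:
F(s_1) = 0.301 · (2.500 − 2.482) / (2.400 − 2.482) = 0.301 · (0.01800)/(-0.08200) = -0.06607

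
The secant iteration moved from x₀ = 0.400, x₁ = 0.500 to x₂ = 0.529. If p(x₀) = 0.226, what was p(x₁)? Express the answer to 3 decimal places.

0.051

The secant line through (0.400, 0.226) and (0.500, p(x₁)) crosses zero at x₂ = 0.529.
So (0.400, 0.226), (0.500, p(x₁)), (0.529, 0) are collinear:
p(x₁) = 0.226 · (0.500 − 0.529) / (0.400 − 0.529) = 0.226 · (-0.02900)/(-0.12900) = 0.05081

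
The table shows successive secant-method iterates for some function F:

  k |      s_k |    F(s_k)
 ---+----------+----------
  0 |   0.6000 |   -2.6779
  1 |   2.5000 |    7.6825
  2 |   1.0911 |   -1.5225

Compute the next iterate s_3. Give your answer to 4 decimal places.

1.3241

s_3 = 1.0911 − (-1.5225)·(1.0911 − 2.5000) / (-1.5225 − 7.6825)
   = 1.0911 − (2.145050)/(-9.205000) = 1.324131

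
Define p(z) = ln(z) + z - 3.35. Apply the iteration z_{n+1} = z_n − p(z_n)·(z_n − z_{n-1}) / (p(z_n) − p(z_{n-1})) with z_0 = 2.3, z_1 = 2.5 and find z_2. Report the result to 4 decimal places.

2.4532

p(2.3) = -0.217091, p(2.5) = 0.066291
z_2 = 2.500000 − 0.066291·(2.500000 − 2.300000) / (0.066291 − (-0.217091)) = 2.500000 − (0.013258)/(0.283382) = 2.453215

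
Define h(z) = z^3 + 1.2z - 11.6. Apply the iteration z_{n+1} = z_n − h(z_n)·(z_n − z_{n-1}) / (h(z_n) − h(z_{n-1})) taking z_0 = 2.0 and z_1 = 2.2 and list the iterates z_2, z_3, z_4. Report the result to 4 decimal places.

h(2.0) = -1.200000, h(2.2) = 1.688000
z_2 = 2.200000 − 1.688000·(2.200000 − 2.000000) / (1.688000 − (-1.200000)) = 2.200000 − (0.337600)/(2.888000) = 2.083102
h(2.083102) = -0.061037
z_3 = 2.083102 − (-0.061037)·(2.083102 − 2.200000) / (-0.061037 − 1.688000) = 2.083102 − (0.007135)/(-1.749037) = 2.087182
h(2.087182) = -0.002932
z_4 = 2.087182 − (-0.002932)·(2.087182 − 2.083102) / (-0.002932 − (-0.061037)) = 2.087182 − (-0.000012)/(0.058105) = 2.087388

2.0831, 2.0872, 2.0874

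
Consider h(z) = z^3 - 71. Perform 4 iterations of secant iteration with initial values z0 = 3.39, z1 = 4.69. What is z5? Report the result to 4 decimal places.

h(3.39) = -32.041781, h(4.69) = 32.161709
z2 = 4.690000 − 32.161709·(4.690000 − 3.390000) / (32.161709 − (-32.041781)) = 4.690000 − (41.810222)/(64.203490) = 4.038786
h(4.038786) = -5.120169
z3 = 4.038786 − (-5.120169)·(4.038786 − 4.690000) / (-5.120169 − 32.161709) = 4.038786 − (3.334327)/(-37.281878) = 4.128221
h(4.128221) = -0.645975
z4 = 4.128221 − (-0.645975)·(4.128221 − 4.038786) / (-0.645975 − (-5.120169)) = 4.128221 − (-0.057773)/(4.474195) = 4.141134
h(4.141134) = 0.016266
z5 = 4.141134 − 0.016266·(4.141134 − 4.128221) / (0.016266 − (-0.645975)) = 4.141134 − (0.000210)/(0.662241) = 4.140817

4.1408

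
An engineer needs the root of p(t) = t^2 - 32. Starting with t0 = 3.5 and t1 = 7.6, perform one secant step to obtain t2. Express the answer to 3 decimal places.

p(3.5) = -19.75000, p(7.6) = 25.76000
t2 = 7.60000 − 25.76000·(7.60000 − 3.50000) / (25.76000 − (-19.75000)) = 7.60000 − (105.61600)/(45.51000) = 5.27928

5.279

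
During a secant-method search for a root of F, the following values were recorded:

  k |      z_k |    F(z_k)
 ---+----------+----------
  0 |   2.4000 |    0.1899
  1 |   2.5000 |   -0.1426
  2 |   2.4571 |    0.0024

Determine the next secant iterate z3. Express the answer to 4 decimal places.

2.4578

z3 = 2.4571 − 0.0024·(2.4571 − 2.5000) / (0.0024 − (-0.1426))
   = 2.4571 − (-0.000103)/(0.145000) = 2.457810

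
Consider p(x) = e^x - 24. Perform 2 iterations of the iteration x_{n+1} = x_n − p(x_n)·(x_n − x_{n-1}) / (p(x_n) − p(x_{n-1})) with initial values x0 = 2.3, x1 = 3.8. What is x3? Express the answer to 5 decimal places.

3.09940

p(2.3) = -14.0258175, p(3.8) = 20.7011845
x2 = 3.8000000 − 20.7011845·(3.8000000 − 2.3000000) / (20.7011845 − (-14.0258175)) = 3.8000000 − (31.0517767)/(34.7270020) = 2.9058319
p(2.9058319) = -5.7195548
x3 = 2.9058319 − (-5.7195548)·(2.9058319 − 3.8000000) / (-5.7195548 − 20.7011845) = 2.9058319 − (5.1142433)/(-26.4207393) = 3.0994012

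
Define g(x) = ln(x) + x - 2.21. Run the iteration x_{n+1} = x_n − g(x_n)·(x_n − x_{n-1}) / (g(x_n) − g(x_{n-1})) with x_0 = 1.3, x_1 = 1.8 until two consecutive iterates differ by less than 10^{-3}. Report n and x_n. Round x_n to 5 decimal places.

n = 4, x_n = 1.68703

g(1.3) = -0.6476357, g(1.8) = 0.1777867
x_2 = 1.8000000 − 0.1777867·(0.5000000)/(0.8254224) = 1.6923056;  |Δ| = 0.1076944
g(1.6923056) = 0.0083975
x_3 = 1.6923056 − 0.0083975·(-0.1076944)/(-0.1693891) = 1.6869667;  |Δ| = 0.0053390
g(1.6869667) = -0.0001013
x_4 = 1.6869667 − (-0.0001013)·(-0.0053390)/(-0.0084988) = 1.6870303;  |Δ| = 0.0000636
|x_4 − x_3| = 0.0000636 < 10^{-3}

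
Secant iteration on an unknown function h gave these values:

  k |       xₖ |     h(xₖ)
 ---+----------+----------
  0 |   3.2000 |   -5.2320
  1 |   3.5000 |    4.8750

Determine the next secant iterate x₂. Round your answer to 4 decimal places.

3.3553

x₂ = 3.5000 − 4.8750·(3.5000 − 3.2000) / (4.8750 − (-5.2320))
   = 3.5000 − (1.462500)/(10.107000) = 3.355298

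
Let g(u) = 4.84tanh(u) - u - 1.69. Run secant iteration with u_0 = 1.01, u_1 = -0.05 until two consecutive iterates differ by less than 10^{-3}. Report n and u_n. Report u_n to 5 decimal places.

n = 6, u_n = 0.48355

g(1.01) = 1.0062882, g(-0.05) = -1.8817985
u_2 = -0.0500000 − (-1.8817985)·(-1.0600000)/(-2.8880867) = 0.6406671;  |Δ| = 0.6906671
g(0.6406671) = 0.4056443
u_3 = 0.6406671 − 0.4056443·(0.6906671)/(2.2874429) = 0.5181875;  |Δ| = 0.1224796
g(0.5181875) = 0.0971039
u_4 = 0.5181875 − 0.0971039·(-0.1224796)/(-0.3085404) = 0.4796406;  |Δ| = 0.0385468
g(0.4796406) = -0.0112148
u_5 = 0.4796406 − (-0.0112148)·(-0.0385468)/(-0.1083187) = 0.4836316;  |Δ| = 0.0039910
g(0.4836316) = 0.0002413
u_6 = 0.4836316 − 0.0002413·(0.0039910)/(0.0114561) = 0.4835475;  |Δ| = 0.0000841
|u_6 − u_5| = 0.0000841 < 10^{-3}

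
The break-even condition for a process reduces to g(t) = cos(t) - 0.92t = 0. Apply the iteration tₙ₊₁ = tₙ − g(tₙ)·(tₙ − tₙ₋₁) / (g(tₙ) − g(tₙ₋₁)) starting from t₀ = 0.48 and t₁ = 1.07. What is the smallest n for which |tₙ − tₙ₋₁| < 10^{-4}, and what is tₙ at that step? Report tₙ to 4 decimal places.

n = 5, tₙ = 0.7759

g(0.48) = 0.445395, g(1.07) = -0.504276
t₂ = 1.070000 − (-0.504276)·(0.590000)/(-0.949671) = 0.756710;  |Δ| = 0.313290
g(0.756710) = 0.030926
t₃ = 0.756710 − 0.030926·(-0.313290)/(0.535202) = 0.774813;  |Δ| = 0.018103
g(0.774813) = 0.001724
t₄ = 0.774813 − 0.001724·(0.018103)/(-0.029202) = 0.775882;  |Δ| = 0.001069
g(0.775882) = -0.000007
t₅ = 0.775882 − (-0.000007)·(0.001069)/(-0.001732) = 0.775877;  |Δ| = 0.000005
|t₅ − t₄| = 0.000005 < 10^{-4}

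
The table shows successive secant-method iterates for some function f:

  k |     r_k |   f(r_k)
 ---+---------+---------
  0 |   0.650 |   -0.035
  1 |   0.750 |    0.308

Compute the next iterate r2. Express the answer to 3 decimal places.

0.660

r2 = 0.750 − 0.308·(0.750 − 0.650) / (0.308 − (-0.035))
   = 0.750 − (0.03080)/(0.34300) = 0.66020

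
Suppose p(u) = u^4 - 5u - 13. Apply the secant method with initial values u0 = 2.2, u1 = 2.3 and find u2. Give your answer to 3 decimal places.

p(2.2) = -0.57440, p(2.3) = 3.48410
u2 = 2.30000 − 3.48410·(2.30000 − 2.20000) / (3.48410 − (-0.57440)) = 2.30000 − (0.34841)/(4.05850) = 2.21415

2.214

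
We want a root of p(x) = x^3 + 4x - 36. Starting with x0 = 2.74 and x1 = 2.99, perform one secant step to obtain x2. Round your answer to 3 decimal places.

2.896

p(2.74) = -4.46918, p(2.99) = 2.69090
x2 = 2.99000 − 2.69090·(2.99000 − 2.74000) / (2.69090 − (-4.46918)) = 2.99000 − (0.67272)/(7.16007) = 2.89605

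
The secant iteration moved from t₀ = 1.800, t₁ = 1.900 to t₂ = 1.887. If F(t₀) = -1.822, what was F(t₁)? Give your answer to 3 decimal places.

The secant line through (1.800, -1.822) and (1.900, F(t₁)) crosses zero at t₂ = 1.887.
So (1.800, -1.822), (1.900, F(t₁)), (1.887, 0) are collinear:
F(t₁) = -1.822 · (1.900 − 1.887) / (1.800 − 1.887) = -1.822 · (0.01300)/(-0.08700) = 0.27225

0.272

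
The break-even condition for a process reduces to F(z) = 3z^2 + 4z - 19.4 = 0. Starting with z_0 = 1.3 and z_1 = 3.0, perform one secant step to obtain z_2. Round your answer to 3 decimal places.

F(1.3) = -9.13000, F(3.0) = 19.60000
z_2 = 3.00000 − 19.60000·(3.00000 − 1.30000) / (19.60000 − (-9.13000)) = 3.00000 − (33.32000)/(28.73000) = 1.84024

1.840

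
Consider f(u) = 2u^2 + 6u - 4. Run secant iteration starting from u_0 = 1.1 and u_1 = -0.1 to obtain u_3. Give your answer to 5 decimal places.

f(1.1) = 5.0200000, f(-0.1) = -4.5800000
u_2 = -0.1000000 − (-4.5800000)·(-0.1000000 − 1.1000000) / (-4.5800000 − 5.0200000) = -0.1000000 − (5.4960000)/(-9.6000000) = 0.4725000
f(0.4725000) = -0.7184875
u_3 = 0.4725000 − (-0.7184875)·(0.4725000 − (-0.1000000)) / (-0.7184875 − (-4.5800000)) = 0.4725000 − (-0.4113341)/(3.8615125) = 0.5790215

0.57902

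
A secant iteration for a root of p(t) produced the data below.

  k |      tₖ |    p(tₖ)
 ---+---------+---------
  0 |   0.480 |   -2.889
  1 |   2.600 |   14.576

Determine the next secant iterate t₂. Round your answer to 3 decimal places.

t₂ = 2.600 − 14.576·(2.600 − 0.480) / (14.576 − (-2.889))
   = 2.600 − (30.90112)/(17.46500) = 0.83068

0.831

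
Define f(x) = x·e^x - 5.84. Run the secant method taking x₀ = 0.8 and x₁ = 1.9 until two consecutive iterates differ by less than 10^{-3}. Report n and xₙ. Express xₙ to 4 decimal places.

n = 6, xₙ = 1.4165

f(0.8) = -4.059567, f(1.9) = 6.863199
x₂ = 1.900000 − 6.863199·(1.100000)/(10.922767) = 1.208827;  |Δ| = 0.691173
f(1.208827) = -1.790968
x₃ = 1.208827 − (-1.790968)·(-0.691173)/(-8.654168) = 1.351864;  |Δ| = 0.143037
f(1.351864) = -0.615552
x₄ = 1.351864 − (-0.615552)·(0.143037)/(1.175416) = 1.426771;  |Δ| = 0.074907
f(1.426771) = 0.102831
x₅ = 1.426771 − 0.102831·(0.074907)/(0.718382) = 1.416049;  |Δ| = 0.010722
f(1.416049) = -0.004735
x₆ = 1.416049 − (-0.004735)·(-0.010722)/(-0.107565) = 1.416521;  |Δ| = 0.000472
|x₆ − x₅| = 0.000472 < 10^{-3}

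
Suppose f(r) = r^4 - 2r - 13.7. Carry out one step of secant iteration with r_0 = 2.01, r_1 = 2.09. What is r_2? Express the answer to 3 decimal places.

f(2.01) = -1.39759, f(2.09) = 1.20030
r_2 = 2.09000 − 1.20030·(2.09000 − 2.01000) / (1.20030 − (-1.39759)) = 2.09000 − (0.09602)/(2.59789) = 2.05304

2.053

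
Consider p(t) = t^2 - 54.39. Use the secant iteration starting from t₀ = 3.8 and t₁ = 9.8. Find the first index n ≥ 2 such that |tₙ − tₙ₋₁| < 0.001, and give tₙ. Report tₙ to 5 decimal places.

n = 6, tₙ = 7.37496

p(3.8) = -39.9500000, p(9.8) = 41.6500000
t₂ = 9.8000000 − 41.6500000·(6.0000000)/(81.6000000) = 6.7375000;  |Δ| = 3.0625000
p(6.7375000) = -8.9960938
t₃ = 6.7375000 − (-8.9960938)·(-3.0625000)/(-50.6460938) = 7.2814815;  |Δ| = 0.5439815
p(7.2814815) = -1.3700274
t₄ = 7.2814815 − (-1.3700274)·(0.5439815)/(7.6260663) = 7.3792081;  |Δ| = 0.0977266
p(7.3792081) = 0.0627120
t₅ = 7.3792081 − 0.0627120·(0.0977266)/(1.4327394) = 7.3749305;  |Δ| = 0.0042776
p(7.3749305) = -0.0003997
t₆ = 7.3749305 − (-0.0003997)·(-0.0042776)/(-0.0631117) = 7.3749576;  |Δ| = 0.0000271
|t₆ − t₅| = 0.0000271 < 0.001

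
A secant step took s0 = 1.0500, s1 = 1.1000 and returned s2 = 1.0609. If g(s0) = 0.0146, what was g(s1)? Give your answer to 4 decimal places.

-0.0524

The secant line through (1.0500, 0.0146) and (1.1000, g(s1)) crosses zero at s2 = 1.0609.
So (1.0500, 0.0146), (1.1000, g(s1)), (1.0609, 0) are collinear:
g(s1) = 0.0146 · (1.1000 − 1.0609) / (1.0500 − 1.0609) = 0.0146 · (0.039100)/(-0.010900) = -0.052372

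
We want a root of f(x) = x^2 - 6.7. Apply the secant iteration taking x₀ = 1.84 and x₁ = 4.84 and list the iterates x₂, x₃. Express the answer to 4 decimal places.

2.3362, 2.5093

f(1.84) = -3.314400, f(4.84) = 16.725600
x₂ = 4.840000 − 16.725600·(4.840000 − 1.840000) / (16.725600 − (-3.314400)) = 4.840000 − (50.176800)/(20.040000) = 2.336168
f(2.336168) = -1.242321
x₃ = 2.336168 − (-1.242321)·(2.336168 − 4.840000) / (-1.242321 − 16.725600) = 2.336168 − (3.110563)/(-17.967921) = 2.509285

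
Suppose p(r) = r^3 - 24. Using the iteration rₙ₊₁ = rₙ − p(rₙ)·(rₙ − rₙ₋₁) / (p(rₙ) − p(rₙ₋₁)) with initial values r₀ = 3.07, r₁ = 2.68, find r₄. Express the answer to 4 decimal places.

p(3.07) = 4.934443, p(2.68) = -4.751168
r₂ = 2.680000 − (-4.751168)·(2.680000 − 3.070000) / (-4.751168 − 4.934443) = 2.680000 − (1.852956)/(-9.685611) = 2.871310
p(2.871310) = -0.327708
r₃ = 2.871310 − (-0.327708)·(2.871310 − 2.680000) / (-0.327708 − (-4.751168)) = 2.871310 − (-0.062694)/(4.423460) = 2.885483
p(2.885483) = 0.024571
r₄ = 2.885483 − 0.024571·(2.885483 − 2.871310) / (0.024571 − (-0.327708)) = 2.885483 − (0.000348)/(0.352279) = 2.884495

2.8845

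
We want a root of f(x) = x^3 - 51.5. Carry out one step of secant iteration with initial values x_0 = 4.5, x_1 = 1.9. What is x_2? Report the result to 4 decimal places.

f(4.5) = 39.625000, f(1.9) = -44.641000
x_2 = 1.900000 − (-44.641000)·(1.900000 − 4.500000) / (-44.641000 − 39.625000) = 1.900000 − (116.066600)/(-84.266000) = 3.277384

3.2774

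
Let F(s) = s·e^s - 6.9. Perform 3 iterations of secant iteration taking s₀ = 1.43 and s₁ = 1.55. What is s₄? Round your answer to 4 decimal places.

1.5157

F(1.43) = -0.924460, F(1.55) = 0.402779
s₂ = 1.550000 − 0.402779·(1.550000 − 1.430000) / (0.402779 − (-0.924460)) = 1.550000 − (0.048333)/(1.327239) = 1.513583
F(1.513583) = -0.023819
s₃ = 1.513583 − (-0.023819)·(1.513583 − 1.550000) / (-0.023819 − 0.402779) = 1.513583 − (0.000867)/(-0.426598) = 1.515617
F(1.515617) = -0.000567
s₄ = 1.515617 − (-0.000567)·(1.515617 − 1.513583) / (-0.000567 − (-0.023819)) = 1.515617 − (-0.000001)/(0.023251) = 1.515666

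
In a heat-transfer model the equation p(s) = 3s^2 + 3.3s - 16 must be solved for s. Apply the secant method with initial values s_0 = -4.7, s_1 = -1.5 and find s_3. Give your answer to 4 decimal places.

-3.1737

p(-4.7) = 34.760000, p(-1.5) = -14.200000
s_2 = -1.500000 − (-14.200000)·(-1.500000 − (-4.700000)) / (-14.200000 − 34.760000) = -1.500000 − (-45.440000)/(-48.960000) = -2.428105
p(-2.428105) = -6.325670
s_3 = -2.428105 − (-6.325670)·(-2.428105 − (-1.500000)) / (-6.325670 − (-14.200000)) = -2.428105 − (5.870883)/(7.874330) = -3.173677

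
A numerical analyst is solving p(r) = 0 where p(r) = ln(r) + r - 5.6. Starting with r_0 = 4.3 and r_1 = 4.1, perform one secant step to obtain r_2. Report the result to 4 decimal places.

4.1719

p(4.3) = 0.158615, p(4.1) = -0.089013
r_2 = 4.100000 − (-0.089013)·(4.100000 − 4.300000) / (-0.089013 − 0.158615) = 4.100000 − (0.017803)/(-0.247628) = 4.171893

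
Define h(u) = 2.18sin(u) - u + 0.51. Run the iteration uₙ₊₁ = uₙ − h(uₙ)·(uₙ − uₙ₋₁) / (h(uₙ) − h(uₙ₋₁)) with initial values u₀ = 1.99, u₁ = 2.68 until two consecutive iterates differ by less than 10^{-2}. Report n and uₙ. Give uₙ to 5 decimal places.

n = 4, uₙ = 2.23145

h(1.99) = 0.5112411, h(2.68) = -1.1990833
u₂ = 2.6800000 − (-1.1990833)·(0.6900000)/(-1.7103244) = 2.1962512;  |Δ| = 0.4837488
h(2.1962512) = 0.0810681
u₃ = 2.1962512 − 0.0810681·(-0.4837488)/(1.2801514) = 2.2268855;  |Δ| = 0.0306344
h(2.2268855) = 0.0105116
u₄ = 2.2268855 − 0.0105116·(0.0306344)/(-0.0705566) = 2.2314494;  |Δ| = 0.0045639
|u₄ − u₃| = 0.0045639 < 10^{-2}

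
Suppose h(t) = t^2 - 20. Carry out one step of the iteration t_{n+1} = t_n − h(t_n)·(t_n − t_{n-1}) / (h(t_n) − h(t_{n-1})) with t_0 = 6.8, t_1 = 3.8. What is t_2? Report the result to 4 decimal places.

4.3245

h(6.8) = 26.240000, h(3.8) = -5.560000
t_2 = 3.800000 − (-5.560000)·(3.800000 − 6.800000) / (-5.560000 − 26.240000) = 3.800000 − (16.680000)/(-31.800000) = 4.324528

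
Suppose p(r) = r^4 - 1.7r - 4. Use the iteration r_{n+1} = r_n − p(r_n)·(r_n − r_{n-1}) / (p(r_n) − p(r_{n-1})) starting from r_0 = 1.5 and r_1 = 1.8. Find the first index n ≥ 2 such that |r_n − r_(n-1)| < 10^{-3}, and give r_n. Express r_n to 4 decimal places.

p(1.5) = -1.487500, p(1.8) = 3.437600
r_2 = 1.800000 − 3.437600·(0.300000)/(4.925100) = 1.590607;  |Δ| = 0.209393
p(1.590607) = -0.302973
r_3 = 1.590607 − (-0.302973)·(-0.209393)/(-3.740573) = 1.607567;  |Δ| = 0.016960
p(1.607567) = -0.054399
r_4 = 1.607567 − (-0.054399)·(0.016960)/(0.248574) = 1.611279;  |Δ| = 0.003712
p(1.611279) = 0.001183
r_5 = 1.611279 − 0.001183·(0.003712)/(0.055582) = 1.611200;  |Δ| = 0.000079
|r_5 − r_4| = 0.000079 < 10^{-3}

n = 5, r_n = 1.6112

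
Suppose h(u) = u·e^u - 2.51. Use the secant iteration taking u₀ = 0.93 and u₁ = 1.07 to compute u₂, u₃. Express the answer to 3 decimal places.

0.958, 0.960

h(0.93) = -0.15291, h(1.07) = 0.60946
u₂ = 1.07000 − 0.60946·(1.07000 − 0.93000) / (0.60946 − (-0.15291)) = 1.07000 − (0.08532)/(0.76236) = 0.95808
h(0.95808) = -0.01259
u₃ = 0.95808 − (-0.01259)·(0.95808 − 1.07000) / (-0.01259 − 0.60946) = 0.95808 − (0.00141)/(-0.62204) = 0.96034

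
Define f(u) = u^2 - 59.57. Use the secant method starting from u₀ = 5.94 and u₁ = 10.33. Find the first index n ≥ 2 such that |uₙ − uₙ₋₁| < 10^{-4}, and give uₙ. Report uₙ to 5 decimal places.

n = 6, uₙ = 7.71816

f(5.94) = -24.2864000, f(10.33) = 47.1389000
u₂ = 10.3300000 − 47.1389000·(4.3900000)/(71.4253000) = 7.4327105;  |Δ| = 2.8972895
f(7.4327105) = -4.3248145
u₃ = 7.4327105 − (-4.3248145)·(-2.8972895)/(-51.4637145) = 7.6761877;  |Δ| = 0.2434772
f(7.6761877) = -0.6461427
u₄ = 7.6761877 − (-0.6461427)·(0.2434772)/(3.6786718) = 7.7189534;  |Δ| = 0.0427657
f(7.7189534) = 0.0122414
u₅ = 7.7189534 − 0.0122414·(0.0427657)/(0.6583841) = 7.7181582;  |Δ| = 0.0007951
f(7.7181582) = -0.0000334
u₆ = 7.7181582 − (-0.0000334)·(-0.0007951)/(-0.0122748) = 7.7181604;  |Δ| = 0.0000022
|u₆ − u₅| = 0.0000022 < 10^{-4}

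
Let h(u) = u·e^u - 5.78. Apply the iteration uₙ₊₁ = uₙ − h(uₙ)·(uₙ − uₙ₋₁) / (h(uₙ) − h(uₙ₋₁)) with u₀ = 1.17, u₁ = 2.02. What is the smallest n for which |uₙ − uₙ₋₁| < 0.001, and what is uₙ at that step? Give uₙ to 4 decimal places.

n = 6, uₙ = 1.4105

h(1.17) = -2.010269, h(2.02) = 9.447416
u₂ = 2.020000 − 9.447416·(0.850000)/(11.457685) = 1.319134;  |Δ| = 0.700866
h(1.319134) = -0.846202
u₃ = 1.319134 − (-0.846202)·(-0.700866)/(-10.293618) = 1.376750;  |Δ| = 0.057616
h(1.376750) = -0.325315
u₄ = 1.376750 − (-0.325315)·(0.057616)/(0.520886) = 1.412733;  |Δ| = 0.035983
h(1.412733) = 0.022327
u₅ = 1.412733 − 0.022327·(0.035983)/(0.347642) = 1.410422;  |Δ| = 0.002311
h(1.410422) = -0.000536
u₆ = 1.410422 − (-0.000536)·(-0.002311)/(-0.022863) = 1.410476;  |Δ| = 0.000054
|u₆ − u₅| = 0.000054 < 0.001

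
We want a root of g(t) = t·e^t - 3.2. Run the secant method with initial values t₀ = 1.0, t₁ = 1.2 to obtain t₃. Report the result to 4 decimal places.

g(1.0) = -0.481718, g(1.2) = 0.784140
t₂ = 1.200000 − 0.784140·(1.200000 − 1.000000) / (0.784140 − (-0.481718)) = 1.200000 − (0.156828)/(1.265858) = 1.076109
g(1.076109) = -0.043508
t₃ = 1.076109 − (-0.043508)·(1.076109 − 1.200000) / (-0.043508 − 0.784140) = 1.076109 − (0.005390)/(-0.827648) = 1.082622

1.0826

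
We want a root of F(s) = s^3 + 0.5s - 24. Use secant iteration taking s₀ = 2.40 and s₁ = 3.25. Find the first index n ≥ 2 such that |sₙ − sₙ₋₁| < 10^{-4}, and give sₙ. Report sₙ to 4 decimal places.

n = 6, sₙ = 2.8267

F(2.40) = -8.976000, F(3.25) = 11.953125
s₂ = 3.250000 − 11.953125·(0.850000)/(20.929125) = 2.764545;  |Δ| = 0.485455
F(2.764545) = -1.489123
s₃ = 2.764545 − (-1.489123)·(-0.485455)/(-13.442248) = 2.818323;  |Δ| = 0.053778
F(2.818323) = -0.205054
s₄ = 2.818323 − (-0.205054)·(0.053778)/(1.284069) = 2.826911;  |Δ| = 0.008588
F(2.826911) = 0.004504
s₅ = 2.826911 − 0.004504·(0.008588)/(0.209558) = 2.826726;  |Δ| = 0.000185
F(2.826726) = -0.000013
s₆ = 2.826726 − (-0.000013)·(-0.000185)/(-0.004517) = 2.826727;  |Δ| = 0.000001
|s₆ − s₅| = 0.000001 < 10^{-4}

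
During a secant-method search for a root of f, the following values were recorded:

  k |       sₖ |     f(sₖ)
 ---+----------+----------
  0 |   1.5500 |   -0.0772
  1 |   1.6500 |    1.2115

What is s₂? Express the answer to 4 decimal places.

1.5560

s₂ = 1.6500 − 1.2115·(1.6500 − 1.5500) / (1.2115 − (-0.0772))
   = 1.6500 − (0.121150)/(1.288700) = 1.555991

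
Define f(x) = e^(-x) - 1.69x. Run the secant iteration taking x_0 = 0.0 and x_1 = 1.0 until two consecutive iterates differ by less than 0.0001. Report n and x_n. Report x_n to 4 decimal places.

f(0.0) = 1.000000, f(1.0) = -1.322121
x_2 = 1.000000 − (-1.322121)·(1.000000)/(-2.322121) = 0.430641;  |Δ| = 0.569359
f(0.430641) = -0.077691
x_3 = 0.430641 − (-0.077691)·(-0.569359)/(1.244430) = 0.395095;  |Δ| = 0.035546
f(0.395095) = 0.005905
x_4 = 0.395095 − 0.005905·(-0.035546)/(0.083595) = 0.397606;  |Δ| = 0.002511
f(0.397606) = -0.000028
x_5 = 0.397606 − (-0.000028)·(0.002511)/(-0.005932) = 0.397594;  |Δ| = 0.000012
|x_5 − x_4| = 0.000012 < 0.0001

n = 5, x_n = 0.3976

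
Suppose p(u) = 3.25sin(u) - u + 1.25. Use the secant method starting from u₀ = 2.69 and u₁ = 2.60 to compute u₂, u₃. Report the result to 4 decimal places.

2.6844, 2.6845

p(2.69) = -0.021703, p(2.60) = 0.325379
u₂ = 2.600000 − 0.325379·(2.600000 − 2.690000) / (0.325379 − (-0.021703)) = 2.600000 − (-0.029284)/(0.347082) = 2.684372
p(2.684372) = 0.000359
u₃ = 2.684372 − 0.000359·(2.684372 − 2.600000) / (0.000359 − 0.325379) = 2.684372 − (0.000030)/(-0.325021) = 2.684465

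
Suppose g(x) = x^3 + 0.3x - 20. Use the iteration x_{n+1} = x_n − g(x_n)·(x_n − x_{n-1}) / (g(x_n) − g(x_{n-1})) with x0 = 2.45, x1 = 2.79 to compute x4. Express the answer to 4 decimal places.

2.6776

g(2.45) = -4.558875, g(2.79) = 2.554639
x2 = 2.790000 − 2.554639·(2.790000 − 2.450000) / (2.554639 − (-4.558875)) = 2.790000 − (0.868577)/(7.113514) = 2.667898
g(2.667898) = -0.210396
x3 = 2.667898 − (-0.210396)·(2.667898 − 2.790000) / (-0.210396 − 2.554639) = 2.667898 − (0.025690)/(-2.765035) = 2.677189
g(2.677189) = -0.008527
x4 = 2.677189 − (-0.008527)·(2.677189 − 2.667898) / (-0.008527 − (-0.210396)) = 2.677189 − (-0.000079)/(0.201869) = 2.677581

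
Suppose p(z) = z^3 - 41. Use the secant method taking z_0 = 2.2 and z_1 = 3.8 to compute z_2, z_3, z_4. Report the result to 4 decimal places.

3.2981, 3.4335, 3.4489

p(2.2) = -30.352000, p(3.8) = 13.872000
z_2 = 3.800000 − 13.872000·(3.800000 − 2.200000) / (13.872000 − (-30.352000)) = 3.800000 − (22.195200)/(44.224000) = 3.298119
p(3.298119) = -5.124428
z_3 = 3.298119 − (-5.124428)·(3.298119 − 3.800000) / (-5.124428 − 13.872000) = 3.298119 − (2.571855)/(-18.996428) = 3.433505
p(3.433505) = -0.522562
z_4 = 3.433505 − (-0.522562)·(3.433505 − 3.298119) / (-0.522562 − (-5.124428)) = 3.433505 − (-0.070748)/(4.601866) = 3.448879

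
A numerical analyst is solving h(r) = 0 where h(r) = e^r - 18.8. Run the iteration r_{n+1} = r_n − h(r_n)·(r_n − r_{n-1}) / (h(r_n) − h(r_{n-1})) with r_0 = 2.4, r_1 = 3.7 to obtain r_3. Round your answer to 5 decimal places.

h(2.4) = -7.7768236, h(3.7) = 21.6473044
r_2 = 3.7000000 − 21.6473044·(3.7000000 − 2.4000000) / (21.6473044 − (-7.7768236)) = 3.7000000 − (28.1414957)/(29.4241280) = 2.7435912
h(2.7435912) = -3.2572984
r_3 = 2.7435912 − (-3.2572984)·(2.7435912 − 3.7000000) / (-3.2572984 − 21.6473044) = 2.7435912 − (3.1153090)/(-24.9046028) = 2.8686809

2.86868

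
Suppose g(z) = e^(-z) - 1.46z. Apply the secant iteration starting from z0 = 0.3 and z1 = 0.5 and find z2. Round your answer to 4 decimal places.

0.4421

g(0.3) = 0.302818, g(0.5) = -0.123469
z2 = 0.500000 − (-0.123469)·(0.500000 − 0.300000) / (-0.123469 − 0.302818) = 0.500000 − (-0.024694)/(-0.426288) = 0.442072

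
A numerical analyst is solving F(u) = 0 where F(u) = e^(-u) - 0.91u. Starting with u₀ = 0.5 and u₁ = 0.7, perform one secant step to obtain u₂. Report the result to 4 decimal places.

F(0.5) = 0.151531, F(0.7) = -0.140415
u₂ = 0.700000 − (-0.140415)·(0.700000 − 0.500000) / (-0.140415 − 0.151531) = 0.700000 − (-0.028083)/(-0.291945) = 0.603808

0.6038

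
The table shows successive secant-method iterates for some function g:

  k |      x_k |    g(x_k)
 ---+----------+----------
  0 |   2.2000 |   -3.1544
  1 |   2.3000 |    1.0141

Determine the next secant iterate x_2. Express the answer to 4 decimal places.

2.2757

x_2 = 2.3000 − 1.0141·(2.3000 − 2.2000) / (1.0141 − (-3.1544))
   = 2.3000 − (0.101410)/(4.168500) = 2.275672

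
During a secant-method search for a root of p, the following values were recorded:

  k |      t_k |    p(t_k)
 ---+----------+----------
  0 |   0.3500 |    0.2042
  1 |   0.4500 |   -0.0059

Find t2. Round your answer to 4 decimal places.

0.4472

t2 = 0.4500 − (-0.0059)·(0.4500 − 0.3500) / (-0.0059 − 0.2042)
   = 0.4500 − (-0.000590)/(-0.210100) = 0.447192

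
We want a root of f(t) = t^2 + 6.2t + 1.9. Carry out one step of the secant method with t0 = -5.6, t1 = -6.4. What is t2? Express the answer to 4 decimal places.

-5.8517

f(-5.6) = -1.460000, f(-6.4) = 3.180000
t2 = -6.400000 − 3.180000·(-6.400000 − (-5.600000)) / (3.180000 − (-1.460000)) = -6.400000 − (-2.544000)/(4.640000) = -5.851724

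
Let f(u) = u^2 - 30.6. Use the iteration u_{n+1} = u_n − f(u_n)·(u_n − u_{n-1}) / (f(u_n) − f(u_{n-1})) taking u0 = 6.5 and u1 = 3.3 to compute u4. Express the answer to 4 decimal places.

5.5306

f(6.5) = 11.650000, f(3.3) = -19.710000
u2 = 3.300000 − (-19.710000)·(3.300000 − 6.500000) / (-19.710000 − 11.650000) = 3.300000 − (63.072000)/(-31.360000) = 5.311224
f(5.311224) = -2.390894
u3 = 5.311224 − (-2.390894)·(5.311224 − 3.300000) / (-2.390894 − (-19.710000)) = 5.311224 − (-4.808625)/(17.319106) = 5.588873
f(5.588873) = 0.635502
u4 = 5.588873 − 0.635502·(5.588873 − 5.311224) / (0.635502 − (-2.390894)) = 5.588873 − (0.176446)/(3.026397) = 5.530571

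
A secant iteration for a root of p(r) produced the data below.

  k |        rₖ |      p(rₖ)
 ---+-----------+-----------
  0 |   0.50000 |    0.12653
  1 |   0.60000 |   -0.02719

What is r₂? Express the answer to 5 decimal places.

r₂ = 0.60000 − (-0.02719)·(0.60000 − 0.50000) / (-0.02719 − 0.12653)
   = 0.60000 − (-0.0027190)/(-0.1537200) = 0.5823120

0.58231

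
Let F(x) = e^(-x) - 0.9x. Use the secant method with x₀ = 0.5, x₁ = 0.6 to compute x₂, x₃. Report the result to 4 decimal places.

0.6060, 0.6061

F(0.5) = 0.156531, F(0.6) = 0.008812
x₂ = 0.600000 − 0.008812·(0.600000 − 0.500000) / (0.008812 − 0.156531) = 0.600000 − (0.000881)/(-0.147719) = 0.605965
F(0.605965) = 0.000179
x₃ = 0.605965 − 0.000179·(0.605965 − 0.600000) / (0.000179 − 0.008812) = 0.605965 − (0.000001)/(-0.008633) = 0.606089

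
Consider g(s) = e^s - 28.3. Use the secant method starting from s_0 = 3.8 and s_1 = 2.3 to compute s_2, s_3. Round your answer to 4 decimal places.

g(3.8) = 16.401184, g(2.3) = -18.325818
s_2 = 2.300000 − (-18.325818)·(2.300000 − 3.800000) / (-18.325818 − 16.401184) = 2.300000 − (27.488726)/(-34.727002) = 3.091566
g(3.091566) = -6.288471
s_3 = 3.091566 − (-6.288471)·(3.091566 − 2.300000) / (-6.288471 − (-18.325818)) = 3.091566 − (-4.977742)/(12.037346) = 3.505091

3.0916, 3.5051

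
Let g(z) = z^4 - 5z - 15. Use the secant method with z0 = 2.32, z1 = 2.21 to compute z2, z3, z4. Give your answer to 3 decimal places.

2.263, 2.265, 2.265

g(2.32) = 2.37023, g(2.21) = -2.19557
z2 = 2.21000 − (-2.19557)·(2.21000 − 2.32000) / (-2.19557 − 2.37023) = 2.21000 − (0.24151)/(-4.56580) = 2.26290
g(2.26290) = -0.09293
z3 = 2.26290 − (-0.09293)·(2.26290 − 2.21000) / (-0.09293 − (-2.19557)) = 2.26290 − (-0.00492)/(2.10264) = 2.26523
g(2.26523) = 0.00391
z4 = 2.26523 − 0.00391·(2.26523 − 2.26290) / (0.00391 − (-0.09293)) = 2.26523 − (0.00001)/(0.09684) = 2.26514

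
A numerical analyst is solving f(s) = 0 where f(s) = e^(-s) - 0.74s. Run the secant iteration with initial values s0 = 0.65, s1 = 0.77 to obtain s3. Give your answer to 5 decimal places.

0.68273

f(0.65) = 0.0410458, f(0.77) = -0.1067869
s2 = 0.7700000 − (-0.1067869)·(0.7700000 − 0.6500000) / (-0.1067869 − 0.0410458) = 0.7700000 − (-0.0128144)/(-0.1478327) = 0.6833180
f(0.6833180) = -0.0007165
s3 = 0.6833180 − (-0.0007165)·(0.6833180 − 0.7700000) / (-0.0007165 − (-0.1067869)) = 0.6833180 − (0.0000621)/(0.1060704) = 0.6827325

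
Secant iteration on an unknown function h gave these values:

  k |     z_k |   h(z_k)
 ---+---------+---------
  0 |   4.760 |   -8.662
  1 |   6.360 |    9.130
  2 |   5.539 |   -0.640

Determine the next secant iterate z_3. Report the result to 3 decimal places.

z_3 = 5.539 − (-0.640)·(5.539 − 6.360) / (-0.640 − 9.130)
   = 5.539 − (0.52544)/(-9.77000) = 5.59278

5.593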